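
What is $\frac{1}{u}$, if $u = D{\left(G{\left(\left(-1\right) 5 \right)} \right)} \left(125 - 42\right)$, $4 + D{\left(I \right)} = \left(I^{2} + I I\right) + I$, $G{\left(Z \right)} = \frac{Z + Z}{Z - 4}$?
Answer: $- \frac{81}{2822} \approx -0.028703$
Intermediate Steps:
$G{\left(Z \right)} = \frac{2 Z}{-4 + Z}$
$D{\left(I \right)} = -4 + I + 2 I^{2}$ ($D{\left(I \right)} = -4 + \left(\left(I^{2} + I I\right) + I\right) = -4 + \left(\left(I^{2} + I^{2}\right) + I\right) = -4 + \left(2 I^{2} + I\right) = -4 + \left(I + 2 I^{2}\right) = -4 + I + 2 I^{2}$)
$u = - \frac{2822}{81}$ ($u = \left(-4 + \frac{2 \left(\left(-1\right) 5\right)}{-4 - 5} + 2 \left(\frac{2 \left(\left(-1\right) 5\right)}{-4 - 5}\right)^{2}\right) \left(125 - 42\right) = \left(-4 + 2 \left(-5\right) \frac{1}{-4 - 5} + 2 \left(2 \left(-5\right) \frac{1}{-4 - 5}\right)^{2}\right) 83 = \left(-4 + 2 \left(-5\right) \frac{1}{-9} + 2 \left(2 \left(-5\right) \frac{1}{-9}\right)^{2}\right) 83 = \left(-4 + 2 \left(-5\right) \left(- \frac{1}{9}\right) + 2 \left(2 \left(-5\right) \left(- \frac{1}{9}\right)\right)^{2}\right) 83 = \left(-4 + \frac{10}{9} + 2 \left(\frac{10}{9}\right)^{2}\right) 83 = \left(-4 + \frac{10}{9} + 2 \cdot \frac{100}{81}\right) 83 = \left(-4 + \frac{10}{9} + \frac{200}{81}\right) 83 = \left(- \frac{34}{81}\right) 83 = - \frac{2822}{81} \approx -34.839$)
$\frac{1}{u} = \frac{1}{- \frac{2822}{81}} = - \frac{81}{2822}$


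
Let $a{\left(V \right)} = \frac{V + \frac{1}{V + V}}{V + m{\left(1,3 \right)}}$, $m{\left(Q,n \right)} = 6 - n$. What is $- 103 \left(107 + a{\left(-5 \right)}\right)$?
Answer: $- \frac{225673}{20} \approx -11284.0$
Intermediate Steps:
$a{\left(V \right)} = \frac{V + \frac{1}{2 V}}{3 + V}$ ($a{\left(V \right)} = \frac{V + \frac{1}{V + V}}{V + \left(6 - 3\right)} = \frac{V + \frac{1}{2 V}}{V + \left(6 - 3\right)} = \frac{V + \frac{1}{2 V}}{V + 3} = \frac{V + \frac{1}{2 V}}{3 + V}$)
$- 103 \left(107 + a{\left(-5 \right)}\right) = - 103 \left(107 + \frac{\frac{1}{2} + \left(-5\right)^{2}}{\left(-5\right) \left(3 - 5\right)}\right) = - 103 \left(107 - \frac{\frac{1}{2} + 25}{5 \left(-2\right)}\right) = - 103 \left(107 - \left(- \frac{1}{10}\right) \frac{51}{2}\right) = - 103 \left(107 + \frac{51}{20}\right) = \left(-103\right) \frac{2191}{20} = - \frac{225673}{20}$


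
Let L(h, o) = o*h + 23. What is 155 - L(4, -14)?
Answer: 188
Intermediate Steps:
L(h, o) = 23 + h*o (L(h, o) = h*o + 23 = 23 + h*o)
155 - L(4, -14) = 155 - (23 + 4*(-14)) = 155 - (23 - 56) = 155 - 1*(-33) = 155 + 33 = 188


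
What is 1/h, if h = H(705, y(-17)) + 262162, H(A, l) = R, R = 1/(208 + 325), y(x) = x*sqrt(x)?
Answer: 533/139732347 ≈ 3.8144e-6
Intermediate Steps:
y(x) = x**(3/2)
R = 1/533 ≈ 0.0018762
H(A, l) = 1/533
h = 139732347/533 (h = 1/533 + 262162 = 139732347/533 ≈ 2.6216e+5)
1/h = 1/(139732347/533) = 533/139732347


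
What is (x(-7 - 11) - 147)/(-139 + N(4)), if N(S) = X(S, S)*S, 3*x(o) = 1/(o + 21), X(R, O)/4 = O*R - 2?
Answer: -1322/765 ≈ -1.7281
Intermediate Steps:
X(R, O) = -8 + 4*O*R (X(R, O) = 4*(O*R - 2) = 4*(-2 + O*R) = -8 + 4*O*R)
x(o) = 1/(3*(21 + o)) (x(o) = 1/(3*(o + 21)) = 1/(3*(21 + o)))
N(S) = S*(-8 + 4*S**2) (N(S) = (-8 + 4*S*S)*S = (-8 + 4*S**2)*S = S*(-8 + 4*S**2))
(x(-7 - 11) - 147)/(-139 + N(4)) = (1/(3*(21 + (-7 - 11))) - 147)/(-139 + 4*4*(-2 + 4**2)) = (1/(3*(21 - 18)) - 147)/(-139 + 4*4*(-2 + 16)) = ((1/3)/3 - 147)/(-139 + 4*4*14) = ((1/3)*(1/3) - 147)/(-139 + 224) = (1/9 - 147)/85 = -1322/9*1/85 = -1322/765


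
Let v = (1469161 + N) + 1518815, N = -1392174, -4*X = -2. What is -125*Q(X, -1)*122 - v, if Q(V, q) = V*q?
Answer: -1588177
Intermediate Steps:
X = ½ (X = -¼*(-2) = ½ ≈ 0.50000)
v = 1595802 (v = (1469161 - 1392174) + 1518815 = 76987 + 1518815 = 1595802)
-125*Q(X, -1)*122 - v = -125*(-1)/2*122 - 1*1595802 = -125*(-½)*122 - 1595802 = (125/2)*122 - 1595802 = 7625 - 1595802 = -1588177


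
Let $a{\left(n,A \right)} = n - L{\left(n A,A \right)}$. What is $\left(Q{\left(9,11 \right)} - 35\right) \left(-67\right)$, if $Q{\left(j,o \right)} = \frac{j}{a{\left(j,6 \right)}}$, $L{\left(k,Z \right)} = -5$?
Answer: $\frac{32227}{14} \approx 2301.9$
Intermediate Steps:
$a{\left(n,A \right)} = 5 + n$ ($a{\left(n,A \right)} = n - -5 = n + 5 = 5 + n$)
$Q{\left(j,o \right)} = \frac{j}{5 + j}$
$\left(Q{\left(9,11 \right)} - 35\right) \left(-67\right) = \left(\frac{9}{5 + 9} - 35\right) \left(-67\right) = \left(\frac{9}{14} - 35\right) \left(-67\right) = \left(- \frac{481}{14}\right) \left(-67\right) = \frac{32227}{14}$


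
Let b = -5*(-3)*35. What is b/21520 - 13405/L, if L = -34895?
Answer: 1753117/4291088 ≈ 0.40855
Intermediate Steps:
b = 525 (b = 15*35 = 525)
b/21520 - 13405/L = 525/21520 - 13405/(-34895) = 525*(1/21520) - 13405*(-1/34895) = 105/4304 + 383/997 = 1753117/4291088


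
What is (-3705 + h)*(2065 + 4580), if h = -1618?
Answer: -35371335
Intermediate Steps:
(-3705 + h)*(2065 + 4580) = (-3705 - 1618)*(2065 + 4580) = -5323*6645 = -35371335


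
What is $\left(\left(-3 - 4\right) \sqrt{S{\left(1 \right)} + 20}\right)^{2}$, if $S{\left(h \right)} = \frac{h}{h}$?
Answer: $1029$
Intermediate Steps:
$S{\left(h \right)} = 1$
$\left(\left(-3 - 4\right) \sqrt{S{\left(1 \right)} + 20}\right)^{2} = \left(\left(-3 - 4\right) \sqrt{1 + 20}\right)^{2} = \left(- 7 \sqrt{21}\right)^{2} = 1029$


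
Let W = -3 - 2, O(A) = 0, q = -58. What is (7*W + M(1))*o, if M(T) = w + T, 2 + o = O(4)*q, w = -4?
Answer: 76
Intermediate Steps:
W = -5
o = -2 (o = -2 + 0*(-58) = -2 + 0 = -2)
M(T) = -4 + T
(7*W + M(1))*o = (7*(-5) + (-4 + 1))*(-2) = (-35 - 3)*(-2) = -38*(-2) = 76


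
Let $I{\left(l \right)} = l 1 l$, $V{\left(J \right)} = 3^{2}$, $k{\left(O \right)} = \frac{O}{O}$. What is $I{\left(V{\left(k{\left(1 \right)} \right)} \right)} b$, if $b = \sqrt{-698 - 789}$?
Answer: $81 i \sqrt{1487} \approx 3123.5 i$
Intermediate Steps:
$k{\left(O \right)} = 1$
$V{\left(J \right)} = 9$
$I{\left(l \right)} = l^{2}$ ($I{\left(l \right)} = l l = l^{2}$)
$b = i \sqrt{1487}$ ($b = \sqrt{-1487} = i \sqrt{1487} \approx 38.562 i$)
$I{\left(V{\left(k{\left(1 \right)} \right)} \right)} b = 9^{2} i \sqrt{1487} = 81 i \sqrt{1487}$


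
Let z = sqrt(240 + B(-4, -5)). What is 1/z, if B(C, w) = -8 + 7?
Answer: sqrt(239)/239 ≈ 0.064685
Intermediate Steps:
B(C, w) = -1
z = sqrt(239) (z = sqrt(240 - 1) = sqrt(239) ≈ 15.460)
1/z = 1/(sqrt(239)) = sqrt(239)/239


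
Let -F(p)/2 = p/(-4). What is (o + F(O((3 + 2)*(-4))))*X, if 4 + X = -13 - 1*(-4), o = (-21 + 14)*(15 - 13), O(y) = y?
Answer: 312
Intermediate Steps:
F(p) = p/2 (F(p) = -2*p/(-4) = -2*p*(-1)/4 = -(-1)*p/2 = p/2)
o = -14 (o = -7*2 = -14)
X = -13 (X = -4 + (-13 - 1*(-4)) = -4 + (-13 + 4) = -4 - 9 = -13)
(o + F(O((3 + 2)*(-4))))*X = (-14 + ((3 + 2)*(-4))/2)*(-13) = (-14 + (5*(-4))/2)*(-13) = (-14 + (½)*(-20))*(-13) = (-14 - 10)*(-13) = -24*(-13) = 312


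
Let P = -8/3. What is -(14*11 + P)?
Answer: -454/3 ≈ -151.33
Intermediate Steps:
P = -8/3 (P = -8*⅓ = -8/3 ≈ -2.6667)
-(14*11 + P) = -(14*11 - 8/3) = -(154 - 8/3) = -1*454/3 = -454/3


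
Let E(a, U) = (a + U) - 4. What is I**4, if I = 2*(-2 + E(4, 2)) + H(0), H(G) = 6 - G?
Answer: 1296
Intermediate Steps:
E(a, U) = -4 + U + a (E(a, U) = (U + a) - 4 = -4 + U + a)
I = 6 (I = 2*(-2 + (-4 + 2 + 4)) + (6 - 1*0) = 2*(-2 + 2) + (6 + 0) = 2*0 + 6 = 0 + 6 = 6)
I**4 = 6**4 = 1296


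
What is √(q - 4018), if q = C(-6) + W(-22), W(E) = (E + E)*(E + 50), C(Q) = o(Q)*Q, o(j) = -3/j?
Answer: I*√5253 ≈ 72.478*I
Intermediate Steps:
C(Q) = -3 (C(Q) = (-3/Q)*Q = -3)
W(E) = 2*E*(50 + E) (W(E) = (2*E)*(50 + E) = 2*E*(50 + E))
q = -1235 (q = -3 + 2*(-22)*(50 - 22) = -3 + 2*(-22)*28 = -3 - 1232 = -1235)
√(q - 4018) = √(-1235 - 4018) = √(-5253) = I*√5253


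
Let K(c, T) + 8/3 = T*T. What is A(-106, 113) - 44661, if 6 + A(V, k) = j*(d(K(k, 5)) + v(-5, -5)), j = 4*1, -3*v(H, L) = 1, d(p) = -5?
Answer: -134065/3 ≈ -44688.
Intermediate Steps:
K(c, T) = -8/3 + T² (K(c, T) = -8/3 + T*T = -8/3 + T²)
v(H, L) = -⅓ (v(H, L) = -⅓*1 = -⅓)
j = 4
A(V, k) = -82/3 (A(V, k) = -6 + 4*(-5 - ⅓) = -6 + 4*(-16/3) = -6 - 64/3 = -82/3)
A(-106, 113) - 44661 = -82/3 - 44661 = -134065/3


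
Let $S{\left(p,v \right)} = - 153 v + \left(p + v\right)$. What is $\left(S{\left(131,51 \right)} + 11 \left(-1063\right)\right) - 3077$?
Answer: $-22391$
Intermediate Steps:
$S{\left(p,v \right)} = p - 152 v$
$\left(S{\left(131,51 \right)} + 11 \left(-1063\right)\right) - 3077 = \left(\left(131 - 7752\right) + 11 \left(-1063\right)\right) - 3077 = \left(\left(131 - 7752\right) - 11693\right) - 3077 = \left(-7621 - 11693\right) - 3077 = -19314 - 3077 = -22391$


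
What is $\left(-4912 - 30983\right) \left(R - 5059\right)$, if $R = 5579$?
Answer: $-18665400$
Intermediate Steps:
$\left(-4912 - 30983\right) \left(R - 5059\right) = \left(-4912 - 30983\right) \left(5579 - 5059\right) = \left(-35895\right) 520 = -18665400$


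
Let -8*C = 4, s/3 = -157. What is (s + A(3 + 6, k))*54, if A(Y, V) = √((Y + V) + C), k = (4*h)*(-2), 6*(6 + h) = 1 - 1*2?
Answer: -25434 + 9*√2082 ≈ -25023.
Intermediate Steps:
h = -37/6 (h = -6 + (1 - 1*2)/6 = -6 + (1 - 2)/6 = -6 + (⅙)*(-1) = -6 - ⅙ = -37/6 ≈ -6.1667)
s = -471 (s = 3*(-157) = -471)
C = -½ (C = -⅛*4 = -½ ≈ -0.50000)
k = 148/3 (k = (4*(-37/6))*(-2) = -74/3*(-2) = 148/3 ≈ 49.333)
A(Y, V) = √(-½ + V + Y) (A(Y, V) = √((Y + V) - ½) = √((V + Y) - ½) = √(-½ + V + Y))
(s + A(3 + 6, k))*54 = (-471 + √(-2 + 4*(148/3) + 4*(3 + 6))/2)*54 = (-471 + √(-2 + 592/3 + 4*9)/2)*54 = (-471 + √(-2 + 592/3 + 36)/2)*54 = (-471 + √(694/3)/2)*54 = (-471 + (√2082/3)/2)*54 = (-471 + √2082/6)*54 = -25434 + 9*√2082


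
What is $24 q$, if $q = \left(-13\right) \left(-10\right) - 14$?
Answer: $2784$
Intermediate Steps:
$q = 116$ ($q = 130 - 14 = 116$)
$24 q = 24 \cdot 116 = 2784$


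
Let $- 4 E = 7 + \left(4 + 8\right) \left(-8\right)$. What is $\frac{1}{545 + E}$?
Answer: $\frac{4}{2269} \approx 0.0017629$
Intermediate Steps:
$E = \frac{89}{4}$ ($E = - \frac{7 + \left(4 + 8\right) \left(-8\right)}{4} = - \frac{7 + 12 \left(-8\right)}{4} = - \frac{7 - 96}{4} = \left(- \frac{1}{4}\right) \left(-89\right) = \frac{89}{4} \approx 22.25$)
$\frac{1}{545 + E} = \frac{1}{545 + \frac{89}{4}} = \frac{1}{\frac{2269}{4}} = \frac{4}{2269}$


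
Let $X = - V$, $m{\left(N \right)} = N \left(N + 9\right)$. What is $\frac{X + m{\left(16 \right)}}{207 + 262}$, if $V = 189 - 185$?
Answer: $\frac{396}{469} \approx 0.84435$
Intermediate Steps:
$V = 4$ ($V = 189 - 185 = 4$)
$m{\left(N \right)} = N \left(9 + N\right)$
$X = -4$ ($X = \left(-1\right) 4 = -4$)
$\frac{X + m{\left(16 \right)}}{207 + 262} = \frac{-4 + 16 \left(9 + 16\right)}{207 + 262} = \frac{-4 + 16 \cdot 25}{469} = \left(-4 + 400\right) \frac{1}{469} = 396 \cdot \frac{1}{469} = \frac{396}{469}$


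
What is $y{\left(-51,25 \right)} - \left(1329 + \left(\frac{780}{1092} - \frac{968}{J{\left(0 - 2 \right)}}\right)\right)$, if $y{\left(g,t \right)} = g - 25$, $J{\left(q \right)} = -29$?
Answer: $- \frac{292136}{203} \approx -1439.1$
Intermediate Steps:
$y{\left(g,t \right)} = -25 + g$
$y{\left(-51,25 \right)} - \left(1329 + \left(\frac{780}{1092} - \frac{968}{J{\left(0 - 2 \right)}}\right)\right) = \left(-25 - 51\right) - \left(1329 + \left(\frac{780}{1092} - \frac{968}{-29}\right)\right) = -76 - \left(1329 + \left(780 \cdot \frac{1}{1092} - - \frac{968}{29}\right)\right) = -76 - \left(1329 + \left(\frac{5}{7} + \frac{968}{29}\right)\right) = -76 - \left(1329 + \frac{6921}{203}\right) = -76 - \frac{276708}{203} = - \frac{292136}{203}$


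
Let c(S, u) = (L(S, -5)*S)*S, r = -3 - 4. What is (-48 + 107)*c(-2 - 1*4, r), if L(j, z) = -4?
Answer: -8496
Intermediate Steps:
r = -7
c(S, u) = -4*S² (c(S, u) = (-4*S)*S = -4*S²)
(-48 + 107)*c(-2 - 1*4, r) = (-48 + 107)*(-4*(-2 - 1*4)²) = 59*(-4*(-2 - 4)²) = 59*(-4*(-6)²) = 59*(-4*36) = 59*(-144) = -8496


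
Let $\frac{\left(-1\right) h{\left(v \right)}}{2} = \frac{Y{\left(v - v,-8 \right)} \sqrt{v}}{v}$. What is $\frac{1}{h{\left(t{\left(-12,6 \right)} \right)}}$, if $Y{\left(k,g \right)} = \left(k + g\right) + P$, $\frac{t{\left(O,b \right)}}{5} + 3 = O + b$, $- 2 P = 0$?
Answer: $\frac{3 i \sqrt{5}}{16} \approx 0.41926 i$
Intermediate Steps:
$P = 0$ ($P = \left(- \frac{1}{2}\right) 0 = 0$)
$t{\left(O,b \right)} = -15 + 5 O + 5 b$ ($t{\left(O,b \right)} = -15 + 5 \left(O + b\right) = -15 + \left(5 O + 5 b\right) = -15 + 5 O + 5 b$)
$Y{\left(k,g \right)} = g + k$ ($Y{\left(k,g \right)} = \left(k + g\right) + 0 = \left(g + k\right) + 0 = g + k$)
$h{\left(v \right)} = \frac{16}{\sqrt{v}}$ ($h{\left(v \right)} = - 2 \frac{\left(-8 + \left(v - v\right)\right) \sqrt{v}}{v} = - 2 \frac{\left(-8 + 0\right) \sqrt{v}}{v} = - 2 \frac{\left(-8\right) \sqrt{v}}{v} = - 2 \left(- \frac{8}{\sqrt{v}}\right) = \frac{16}{\sqrt{v}}$)
$\frac{1}{h{\left(t{\left(-12,6 \right)} \right)}} = \frac{1}{16 \frac{1}{\sqrt{-15 + 5 \left(-12\right) + 5 \cdot 6}}} = \frac{1}{16 \frac{1}{\sqrt{-15 - 60 + 30}}} = \frac{1}{16 \frac{1}{\sqrt{-45}}} = \frac{1}{16 \left(- \frac{i \sqrt{5}}{15}\right)} = \frac{1}{\left(- \frac{16}{15}\right) i \sqrt{5}} = \frac{3 i \sqrt{5}}{16}$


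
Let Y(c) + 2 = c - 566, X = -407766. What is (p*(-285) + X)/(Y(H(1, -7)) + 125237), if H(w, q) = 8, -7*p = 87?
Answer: -943189/290913 ≈ -3.2422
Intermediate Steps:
p = -87/7 (p = -⅐*87 = -87/7 ≈ -12.429)
Y(c) = -568 + c (Y(c) = -2 + (c - 566) = -2 + (-566 + c) = -568 + c)
(p*(-285) + X)/(Y(H(1, -7)) + 125237) = (-87/7*(-285) - 407766)/((-568 + 8) + 125237) = (24795/7 - 407766)/(-560 + 125237) = -2829567/7/124677 = -2829567/7*1/124677 = -943189/290913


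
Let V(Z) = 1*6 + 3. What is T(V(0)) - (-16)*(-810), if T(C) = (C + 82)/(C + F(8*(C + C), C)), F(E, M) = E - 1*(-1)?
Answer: -285107/22 ≈ -12959.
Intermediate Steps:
F(E, M) = 1 + E (F(E, M) = E + 1 = 1 + E)
V(Z) = 9 (V(Z) = 6 + 3 = 9)
T(C) = (82 + C)/(1 + 17*C) (T(C) = (C + 82)/(C + (1 + 8*(C + C))) = (82 + C)/(C + (1 + 8*(2*C))) = (82 + C)/(C + (1 + 16*C)) = (82 + C)/(1 + 17*C))
T(V(0)) - (-16)*(-810) = (82 + 9)/(1 + 17*9) - (-16)*(-810) = 91/(1 + 153) - 1*12960 = 91/154 - 12960 = (1/154)*91 - 12960 = 13/22 - 12960 = -285107/22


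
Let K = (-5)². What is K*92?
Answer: 2300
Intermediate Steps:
K = 25
K*92 = 25*92 = 2300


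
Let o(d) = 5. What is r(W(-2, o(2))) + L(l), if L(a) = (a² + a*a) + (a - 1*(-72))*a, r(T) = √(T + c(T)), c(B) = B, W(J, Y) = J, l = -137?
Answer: 46443 + 2*I ≈ 46443.0 + 2.0*I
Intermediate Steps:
r(T) = √2*√T (r(T) = √(T + T) = √(2*T) = √2*√T)
L(a) = 2*a² + a*(72 + a) (L(a) = (a² + a²) + (a + 72)*a = 2*a² + (72 + a)*a = 2*a² + a*(72 + a))
r(W(-2, o(2))) + L(l) = √2*√(-2) + 3*(-137)*(24 - 137) = √2*(I*√2) + 3*(-137)*(-113) = 2*I + 46443 = 46443 + 2*I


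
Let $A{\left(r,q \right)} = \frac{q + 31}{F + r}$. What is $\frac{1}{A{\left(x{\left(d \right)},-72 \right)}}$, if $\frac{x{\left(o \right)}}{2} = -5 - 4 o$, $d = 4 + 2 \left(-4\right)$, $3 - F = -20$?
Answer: $- \frac{45}{41} \approx -1.0976$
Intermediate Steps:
$F = 23$ ($F = 3 - -20 = 3 + 20 = 23$)
$d = -4$ ($d = 4 - 8 = -4$)
$x{\left(o \right)} = -10 - 8 o$ ($x{\left(o \right)} = 2 \left(-5 - 4 o\right) = -10 - 8 o$)
$A{\left(r,q \right)} = \frac{31 + q}{23 + r}$ ($A{\left(r,q \right)} = \frac{q + 31}{23 + r} = \frac{31 + q}{23 + r}$)
$\frac{1}{A{\left(x{\left(d \right)},-72 \right)}} = \frac{1}{\frac{1}{23 - -22} \left(31 - 72\right)} = \frac{1}{\frac{1}{23 + \left(-10 + 32\right)} \left(-41\right)} = \frac{1}{\frac{1}{23 + 22} \left(-41\right)} = \frac{1}{\frac{1}{45} \left(-41\right)} = \frac{1}{- \frac{41}{45}} = - \frac{45}{41}$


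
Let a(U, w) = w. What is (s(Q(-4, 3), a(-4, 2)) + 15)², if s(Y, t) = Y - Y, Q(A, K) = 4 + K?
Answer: 225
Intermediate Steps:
s(Y, t) = 0
(s(Q(-4, 3), a(-4, 2)) + 15)² = (0 + 15)² = 15² = 225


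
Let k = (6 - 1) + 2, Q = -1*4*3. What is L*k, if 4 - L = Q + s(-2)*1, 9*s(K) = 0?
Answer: 112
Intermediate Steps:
s(K) = 0 (s(K) = (1/9)*0 = 0)
Q = -12 (Q = -4*3 = -12)
L = 16 (L = 4 - (-12 + 0*1) = 4 - (-12 + 0) = 4 - 1*(-12) = 4 + 12 = 16)
k = 7 (k = 5 + 2 = 7)
L*k = 16*7 = 112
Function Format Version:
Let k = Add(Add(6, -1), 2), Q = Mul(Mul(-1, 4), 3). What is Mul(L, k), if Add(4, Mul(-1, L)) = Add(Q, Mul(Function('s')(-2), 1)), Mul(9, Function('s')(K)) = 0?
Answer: 112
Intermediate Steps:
Function('s')(K) = 0 (Function('s')(K) = Mul(Rational(1, 9), 0) = 0)
Q = -12 (Q = Mul(-4, 3) = -12)
L = 16 (L = Add(4, Mul(-1, Add(-12, Mul(0, 1)))) = Add(4, Mul(-1, Add(-12, 0))) = Add(4, Mul(-1, -12)) = Add(4, 12) = 16)
k = 7 (k = Add(5, 2) = 7)
Mul(L, k) = Mul(16, 7) = 112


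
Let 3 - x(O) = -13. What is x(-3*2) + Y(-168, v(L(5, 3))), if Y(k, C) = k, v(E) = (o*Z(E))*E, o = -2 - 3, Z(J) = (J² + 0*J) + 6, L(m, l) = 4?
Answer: -152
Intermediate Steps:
x(O) = 16 (x(O) = 3 - 1*(-13) = 3 + 13 = 16)
Z(J) = 6 + J² (Z(J) = (J² + 0) + 6 = J² + 6 = 6 + J²)
o = -5
v(E) = E*(-30 - 5*E²) (v(E) = (-5*(6 + E²))*E = (-30 - 5*E²)*E = E*(-30 - 5*E²))
x(-3*2) + Y(-168, v(L(5, 3))) = 16 - 168 = -152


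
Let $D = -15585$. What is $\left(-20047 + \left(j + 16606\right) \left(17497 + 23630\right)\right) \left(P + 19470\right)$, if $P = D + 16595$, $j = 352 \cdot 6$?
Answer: $15765404446720$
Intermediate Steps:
$j = 2112$
$P = 1010$ ($P = -15585 + 16595 = 1010$)
$\left(-20047 + \left(j + 16606\right) \left(17497 + 23630\right)\right) \left(P + 19470\right) = \left(-20047 + \left(2112 + 16606\right) \left(17497 + 23630\right)\right) \left(1010 + 19470\right) = \left(-20047 + 18718 \cdot 41127\right) 20480 = \left(-20047 + 769815186\right) 20480 = 769795139 \cdot 20480 = 15765404446720$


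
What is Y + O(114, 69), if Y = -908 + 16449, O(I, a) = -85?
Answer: 15456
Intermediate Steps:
Y = 15541
Y + O(114, 69) = 15541 - 85 = 15456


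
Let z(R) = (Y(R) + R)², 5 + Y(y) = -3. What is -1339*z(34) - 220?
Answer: -905384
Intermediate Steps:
Y(y) = -8 (Y(y) = -5 - 3 = -8)
z(R) = (-8 + R)²
-1339*z(34) - 220 = -1339*(-8 + 34)² - 220 = -1339*26² - 220 = -1339*676 - 220 = -905164 - 220 = -905384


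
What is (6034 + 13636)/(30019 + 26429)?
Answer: 1405/4032 ≈ 0.34846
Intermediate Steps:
(6034 + 13636)/(30019 + 26429) = 19670/56448 = 19670*(1/56448) = 1405/4032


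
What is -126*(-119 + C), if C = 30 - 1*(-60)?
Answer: 3654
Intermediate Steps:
C = 90 (C = 30 + 60 = 90)
-126*(-119 + C) = -126*(-119 + 90) = -126*(-29) = 3654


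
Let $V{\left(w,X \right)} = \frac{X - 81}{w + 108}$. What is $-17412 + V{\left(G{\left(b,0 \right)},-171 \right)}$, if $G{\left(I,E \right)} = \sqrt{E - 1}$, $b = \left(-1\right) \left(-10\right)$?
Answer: $- \frac{203138196}{11665} + \frac{252 i}{11665} \approx -17414.0 + 0.021603 i$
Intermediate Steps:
$b = 10$
$G{\left(I,E \right)} = \sqrt{-1 + E}$
$V{\left(w,X \right)} = \frac{-81 + X}{108 + w}$
$-17412 + V{\left(G{\left(b,0 \right)},-171 \right)} = -17412 + \frac{-81 - 171}{108 + \sqrt{-1 + 0}} = -17412 + \frac{1}{108 + \sqrt{-1}} \left(-252\right) = -17412 + \frac{1}{108 + i} \left(-252\right) = -17412 + \frac{108 - i}{11665} \left(-252\right) = -17412 - \frac{252 \left(108 - i\right)}{11665}$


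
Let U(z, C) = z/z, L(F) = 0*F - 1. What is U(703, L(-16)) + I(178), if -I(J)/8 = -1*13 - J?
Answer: 1529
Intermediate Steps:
L(F) = -1 (L(F) = 0 - 1 = -1)
U(z, C) = 1
I(J) = 104 + 8*J (I(J) = -8*(-1*13 - J) = -8*(-13 - J) = 104 + 8*J)
U(703, L(-16)) + I(178) = 1 + (104 + 8*178) = 1 + (104 + 1424) = 1 + 1528 = 1529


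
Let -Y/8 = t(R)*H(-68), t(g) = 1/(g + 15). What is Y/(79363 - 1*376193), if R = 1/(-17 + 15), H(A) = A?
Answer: -544/4304035 ≈ -0.00012639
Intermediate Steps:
R = -½ (R = 1/(-2) = -½ ≈ -0.50000)
t(g) = 1/(15 + g)
Y = 1088/29 (Y = -8*(-68)/(15 - ½) = -8*(-68)/29/2 = -16*(-68)/29 = -8*(-136/29) = 1088/29 ≈ 37.517)
Y/(79363 - 1*376193) = 1088/(29*(79363 - 1*376193)) = 1088/(29*(79363 - 376193)) = (1088/29)/(-296830) = (1088/29)*(-1/296830) = -544/4304035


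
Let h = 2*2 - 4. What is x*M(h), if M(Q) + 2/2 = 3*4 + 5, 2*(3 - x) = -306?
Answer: 2496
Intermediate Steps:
x = 156 (x = 3 - ½*(-306) = 3 + 153 = 156)
h = 0 (h = 4 - 4 = 0)
M(Q) = 16 (M(Q) = -1 + (3*4 + 5) = -1 + (12 + 5) = -1 + 17 = 16)
x*M(h) = 156*16 = 2496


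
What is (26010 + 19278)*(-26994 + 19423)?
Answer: -342875448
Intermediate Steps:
(26010 + 19278)*(-26994 + 19423) = 45288*(-7571) = -342875448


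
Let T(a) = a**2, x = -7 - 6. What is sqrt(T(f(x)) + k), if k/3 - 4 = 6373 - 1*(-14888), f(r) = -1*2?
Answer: sqrt(63799) ≈ 252.58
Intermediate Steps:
x = -13
f(r) = -2
k = 63795 (k = 12 + 3*(6373 - 1*(-14888)) = 12 + 3*(6373 + 14888) = 12 + 3*21261 = 12 + 63783 = 63795)
sqrt(T(f(x)) + k) = sqrt((-2)**2 + 63795) = sqrt(4 + 63795) = sqrt(63799)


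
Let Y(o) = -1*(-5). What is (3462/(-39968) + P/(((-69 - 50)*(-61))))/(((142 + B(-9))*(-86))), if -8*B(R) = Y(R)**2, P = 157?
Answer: 9427841/1732533898172 ≈ 5.4416e-6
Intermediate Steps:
Y(o) = 5
B(R) = -25/8 (B(R) = -1/8*5**2 = -1/8*25 = -25/8)
(3462/(-39968) + P/(((-69 - 50)*(-61))))/(((142 + B(-9))*(-86))) = (3462/(-39968) + 157/(((-69 - 50)*(-61))))/(((142 - 25/8)*(-86))) = (3462*(-1/39968) + 157/((-119*(-61))))/(((1111/8)*(-86))) = (-1731/19984 + 157/7259)/(-47773/4) = (-1731/19984 + 157*(1/7259))*(-4/47773) = (-1731/19984 + 157/7259)*(-4/47773) = -9427841/145063856*(-4/47773) = 9427841/1732533898172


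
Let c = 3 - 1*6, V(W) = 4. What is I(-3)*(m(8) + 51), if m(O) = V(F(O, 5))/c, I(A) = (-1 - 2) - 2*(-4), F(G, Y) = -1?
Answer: 745/3 ≈ 248.33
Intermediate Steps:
I(A) = 5 (I(A) = -3 + 8 = 5)
c = -3 (c = 3 - 6 = -3)
m(O) = -4/3 (m(O) = 4/(-3) = 4*(-⅓) = -4/3)
I(-3)*(m(8) + 51) = 5*(-4/3 + 51) = 5*(149/3) = 745/3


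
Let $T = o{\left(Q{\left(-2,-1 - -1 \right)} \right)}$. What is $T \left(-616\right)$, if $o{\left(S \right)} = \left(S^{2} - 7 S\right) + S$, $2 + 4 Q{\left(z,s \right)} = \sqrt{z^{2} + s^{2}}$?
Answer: $0$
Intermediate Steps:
$Q{\left(z,s \right)} = - \frac{1}{2} + \frac{\sqrt{s^{2} + z^{2}}}{4}$ ($Q{\left(z,s \right)} = - \frac{1}{2} + \frac{\sqrt{z^{2} + s^{2}}}{4} = - \frac{1}{2} + \frac{\sqrt{s^{2} + z^{2}}}{4}$)
$o{\left(S \right)} = S^{2} - 6 S$
$T = 0$ ($T = \left(- \frac{1}{2} + \frac{\sqrt{\left(-1 - -1\right)^{2} + \left(-2\right)^{2}}}{4}\right) \left(-6 - \left(\frac{1}{2} - \frac{\sqrt{\left(-1 - -1\right)^{2} + \left(-2\right)^{2}}}{4}\right)\right) = \left(- \frac{1}{2} + \frac{\sqrt{\left(-1 + 1\right)^{2} + 4}}{4}\right) \left(-6 - \left(\frac{1}{2} - \frac{\sqrt{\left(-1 + 1\right)^{2} + 4}}{4}\right)\right) = \left(- \frac{1}{2} + \frac{\sqrt{0^{2} + 4}}{4}\right) \left(-6 - \left(\frac{1}{2} - \frac{\sqrt{0^{2} + 4}}{4}\right)\right) = \left(- \frac{1}{2} + \frac{\sqrt{0 + 4}}{4}\right) \left(-6 - \left(\frac{1}{2} - \frac{\sqrt{0 + 4}}{4}\right)\right) = \left(- \frac{1}{2} + \frac{\sqrt{4}}{4}\right) \left(-6 - \left(\frac{1}{2} - \frac{\sqrt{4}}{4}\right)\right) = \left(- \frac{1}{2} + \frac{1}{4} \cdot 2\right) \left(-6 + \left(- \frac{1}{2} + \frac{1}{4} \cdot 2\right)\right) = \left(- \frac{1}{2} + \frac{1}{2}\right) \left(-6 + \left(- \frac{1}{2} + \frac{1}{2}\right)\right) = 0 \left(-6 + 0\right) = 0 \left(-6\right) = 0$)
$T \left(-616\right) = 0 \left(-616\right) = 0$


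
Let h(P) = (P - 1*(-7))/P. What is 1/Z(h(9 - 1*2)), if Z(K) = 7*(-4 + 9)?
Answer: 1/35 ≈ 0.028571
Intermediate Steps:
h(P) = (7 + P)/P (h(P) = (P + 7)/P = (7 + P)/P)
Z(K) = 35 (Z(K) = 7*5 = 35)
1/Z(h(9 - 1*2)) = 1/35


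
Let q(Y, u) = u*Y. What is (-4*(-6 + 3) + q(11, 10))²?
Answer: 14884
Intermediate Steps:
q(Y, u) = Y*u
(-4*(-6 + 3) + q(11, 10))² = (-4*(-6 + 3) + 11*10)² = (-4*(-3) + 110)² = (12 + 110)² = 122² = 14884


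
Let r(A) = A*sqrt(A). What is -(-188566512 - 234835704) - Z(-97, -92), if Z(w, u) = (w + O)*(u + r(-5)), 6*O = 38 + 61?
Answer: 423394810 - 805*I*sqrt(5)/2 ≈ 4.2339e+8 - 900.02*I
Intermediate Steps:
O = 33/2 (O = (38 + 61)/6 = (1/6)*99 = 33/2 ≈ 16.500)
r(A) = A**(3/2)
Z(w, u) = (33/2 + w)*(u - 5*I*sqrt(5)) (Z(w, u) = (w + 33/2)*(u + (-5)**(3/2)) = (33/2 + w)*(u - 5*I*sqrt(5)))
-(-188566512 - 234835704) - Z(-97, -92) = -(-188566512 - 234835704) - ((33/2)*(-92) - 92*(-97) - 165*I*sqrt(5)/2 - 5*I*(-97)*sqrt(5)) = -20056/(1/(-1336 + (-8066 - 11709))) - (-1518 + 8924 - 165*I*sqrt(5)/2 + 485*I*sqrt(5)) = -20056/(1/(-1336 - 19775)) - (7406 + 805*I*sqrt(5)/2) = -20056/(1/(-21111)) + (-7406 - 805*I*sqrt(5)/2) = -20056/(-1/21111) + (-7406 - 805*I*sqrt(5)/2) = -20056*(-21111) + (-7406 - 805*I*sqrt(5)/2) = 423402216 + (-7406 - 805*I*sqrt(5)/2) = 423394810 - 805*I*sqrt(5)/2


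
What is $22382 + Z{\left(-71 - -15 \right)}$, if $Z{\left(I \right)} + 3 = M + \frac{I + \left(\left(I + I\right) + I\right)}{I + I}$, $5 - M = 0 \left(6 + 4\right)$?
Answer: $22386$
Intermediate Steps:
$M = 5$ ($M = 5 - 0 \left(6 + 4\right) = 5 - 0 \cdot 10 = 5 - 0 = 5 + 0 = 5$)
$Z{\left(I \right)} = 4$ ($Z{\left(I \right)} = -3 + \left(5 + \frac{I + \left(\left(I + I\right) + I\right)}{I + I}\right) = -3 + \left(5 + \frac{I + \left(2 I + I\right)}{2 I}\right) = -3 + \left(5 + \left(I + 3 I\right) \frac{1}{2 I}\right) = -3 + \left(5 + 4 I \frac{1}{2 I}\right) = -3 + \left(5 + 2\right) = -3 + 7 = 4$)
$22382 + Z{\left(-71 - -15 \right)} = 22382 + 4 = 22386$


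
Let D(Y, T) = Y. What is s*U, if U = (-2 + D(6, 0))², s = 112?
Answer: 1792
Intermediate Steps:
U = 16 (U = (-2 + 6)² = 4² = 16)
s*U = 112*16 = 1792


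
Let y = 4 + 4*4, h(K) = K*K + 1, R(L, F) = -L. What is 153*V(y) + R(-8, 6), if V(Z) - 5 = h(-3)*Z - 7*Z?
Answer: 9953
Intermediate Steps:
h(K) = 1 + K² (h(K) = K² + 1 = 1 + K²)
y = 20 (y = 4 + 16 = 20)
V(Z) = 5 + 3*Z (V(Z) = 5 + ((1 + (-3)²)*Z - 7*Z) = 5 + ((1 + 9)*Z - 7*Z) = 5 + (10*Z - 7*Z) = 5 + 3*Z)
153*V(y) + R(-8, 6) = 153*(5 + 3*20) - 1*(-8) = 153*(5 + 60) + 8 = 153*65 + 8 = 9945 + 8 = 9953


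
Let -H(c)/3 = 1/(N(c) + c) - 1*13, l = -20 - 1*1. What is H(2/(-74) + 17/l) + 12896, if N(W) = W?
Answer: 16817831/1300 ≈ 12937.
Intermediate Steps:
l = -21 (l = -20 - 1 = -21)
H(c) = 39 - 3/(2*c) (H(c) = -3*(1/(c + c) - 1*13) = -3*(1/(2*c) - 13) = -3*(-13 + 1/(2*c)) = 39 - 3/(2*c))
H(2/(-74) + 17/l) + 12896 = (39 - 3/(2*(2/(-74) + 17/(-21)))) + 12896 = (39 - 3/(2*(2*(-1/74) + 17*(-1/21)))) + 12896 = (39 - 3/(2*(-1/37 - 17/21))) + 12896 = (39 - 3/(2*(-650/777))) + 12896 = (39 - 3/2*(-777/650)) + 12896 = (39 + 2331/1300) + 12896 = 53031/1300 + 12896 = 16817831/1300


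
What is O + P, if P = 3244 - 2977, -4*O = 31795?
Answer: -30727/4 ≈ -7681.8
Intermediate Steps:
O = -31795/4 (O = -¼*31795 = -31795/4 ≈ -7948.8)
P = 267
O + P = -31795/4 + 267 = -30727/4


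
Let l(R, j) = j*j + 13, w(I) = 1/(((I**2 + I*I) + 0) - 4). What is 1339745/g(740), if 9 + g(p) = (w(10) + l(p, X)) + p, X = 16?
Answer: 262590020/196001 ≈ 1339.7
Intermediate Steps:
w(I) = 1/(-4 + 2*I**2) (w(I) = 1/(((I**2 + I**2) + 0) - 4) = 1/((2*I**2 + 0) - 4) = 1/(2*I**2 - 4) = 1/(-4 + 2*I**2))
l(R, j) = 13 + j**2 (l(R, j) = j**2 + 13 = 13 + j**2)
g(p) = 50961/196 + p (g(p) = -9 + ((1/(2*(-2 + 10**2)) + (13 + 16**2)) + p) = -9 + ((1/(2*(-2 + 100)) + (13 + 256)) + p) = -9 + (((1/2)/98 + 269) + p) = -9 + (((1/2)*(1/98) + 269) + p) = -9 + ((1/196 + 269) + p) = -9 + (52725/196 + p) = 50961/196 + p)
1339745/g(740) = 1339745/(50961/196 + 740) = 1339745/(196001/196) = 1339745*(196/196001) = 262590020/196001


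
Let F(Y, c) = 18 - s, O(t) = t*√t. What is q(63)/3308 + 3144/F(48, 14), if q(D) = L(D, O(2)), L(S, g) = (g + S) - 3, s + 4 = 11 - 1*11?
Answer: 1300209/9097 + √2/1654 ≈ 142.93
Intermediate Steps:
s = -4 (s = -4 + (11 - 1*11) = -4 + (11 - 11) = -4 + 0 = -4)
O(t) = t^(3/2)
L(S, g) = -3 + S + g (L(S, g) = (S + g) - 3 = -3 + S + g)
F(Y, c) = 22 (F(Y, c) = 18 - 1*(-4) = 18 + 4 = 22)
q(D) = -3 + D + 2*√2 (q(D) = -3 + D + 2^(3/2) = -3 + D + 2*√2)
q(63)/3308 + 3144/F(48, 14) = (-3 + 63 + 2*√2)/3308 + 3144/22 = (60 + 2*√2)*(1/3308) + 3144*(1/22) = (15/827 + √2/1654) + 1572/11 = 1300209/9097 + √2/1654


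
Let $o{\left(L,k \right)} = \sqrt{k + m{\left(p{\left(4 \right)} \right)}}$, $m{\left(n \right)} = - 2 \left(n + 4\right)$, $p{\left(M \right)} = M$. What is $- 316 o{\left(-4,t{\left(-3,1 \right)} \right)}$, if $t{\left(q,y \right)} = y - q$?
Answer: $- 632 i \sqrt{3} \approx - 1094.7 i$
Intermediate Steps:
$m{\left(n \right)} = -8 - 2 n$ ($m{\left(n \right)} = - 2 \left(4 + n\right) = -8 - 2 n$)
$o{\left(L,k \right)} = \sqrt{-16 + k}$ ($o{\left(L,k \right)} = \sqrt{k - 16} = \sqrt{-16 + k}$)
$- 316 o{\left(-4,t{\left(-3,1 \right)} \right)} = - 316 \sqrt{-16 + \left(1 - -3\right)} = - 316 \sqrt{-16 + \left(1 + 3\right)} = - 316 \sqrt{-16 + 4} = - 316 \sqrt{-12} = - 316 \cdot 2 i \sqrt{3} = - 632 i \sqrt{3}$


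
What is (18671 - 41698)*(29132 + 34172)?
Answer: -1457701208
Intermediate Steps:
(18671 - 41698)*(29132 + 34172) = -23027*63304 = -1457701208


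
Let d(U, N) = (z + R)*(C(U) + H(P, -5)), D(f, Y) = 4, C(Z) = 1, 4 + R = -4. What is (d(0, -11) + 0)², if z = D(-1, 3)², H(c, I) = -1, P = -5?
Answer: 0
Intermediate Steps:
R = -8 (R = -4 - 4 = -8)
z = 16 (z = 4² = 16)
d(U, N) = 0 (d(U, N) = (16 - 8)*(1 - 1) = 8*0 = 0)
(d(0, -11) + 0)² = (0 + 0)² = 0² = 0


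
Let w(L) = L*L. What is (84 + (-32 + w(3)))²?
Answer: 3721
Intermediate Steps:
w(L) = L²
(84 + (-32 + w(3)))² = (84 + (-32 + 3²))² = (84 + (-32 + 9))² = (84 - 23)² = 61² = 3721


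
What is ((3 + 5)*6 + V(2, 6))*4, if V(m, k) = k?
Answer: 216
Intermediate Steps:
((3 + 5)*6 + V(2, 6))*4 = ((3 + 5)*6 + 6)*4 = (8*6 + 6)*4 = (48 + 6)*4 = 54*4 = 216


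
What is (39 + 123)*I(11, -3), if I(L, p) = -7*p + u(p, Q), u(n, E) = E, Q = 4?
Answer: 4050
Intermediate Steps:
I(L, p) = 4 - 7*p (I(L, p) = -7*p + 4 = 4 - 7*p)
(39 + 123)*I(11, -3) = (39 + 123)*(4 - 7*(-3)) = 162*(4 + 21) = 162*25 = 4050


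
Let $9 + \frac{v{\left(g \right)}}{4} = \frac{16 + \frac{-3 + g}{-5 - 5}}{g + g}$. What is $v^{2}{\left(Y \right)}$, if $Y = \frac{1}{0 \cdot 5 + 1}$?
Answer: $\frac{324}{25} \approx 12.96$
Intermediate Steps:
$Y = 1$ ($Y = \frac{1}{0 + 1} = 1^{-1} = 1$)
$v{\left(g \right)} = -36 + \frac{2 \left(\frac{163}{10} - \frac{g}{10}\right)}{g}$ ($v{\left(g \right)} = -36 + 4 \frac{16 + \frac{-3 + g}{-5 - 5}}{g + g} = -36 + 4 \frac{16 + \frac{-3 + g}{-10}}{2 g} = -36 + 4 \left(16 + \left(-3 + g\right) \left(- \frac{1}{10}\right)\right) \frac{1}{2 g} = -36 + 4 \left(16 - \left(- \frac{3}{10} + \frac{g}{10}\right)\right) \frac{1}{2 g} = -36 + 4 \left(\frac{163}{10} - \frac{g}{10}\right) \frac{1}{2 g} = -36 + 4 \frac{\frac{163}{10} - \frac{g}{10}}{2 g} = -36 + \frac{2 \left(\frac{163}{10} - \frac{g}{10}\right)}{g}$)
$v^{2}{\left(Y \right)} = \left(\frac{163 - 181}{5 \cdot 1}\right)^{2} = \left(\frac{1}{5} \cdot 1 \left(163 - 181\right)\right)^{2} = \left(\frac{1}{5} \cdot 1 \left(-18\right)\right)^{2} = \left(- \frac{18}{5}\right)^{2} = \frac{324}{25}$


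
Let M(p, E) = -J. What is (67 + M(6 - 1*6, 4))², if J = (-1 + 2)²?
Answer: 4356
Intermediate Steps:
J = 1 (J = 1² = 1)
M(p, E) = -1 (M(p, E) = -1*1 = -1)
(67 + M(6 - 1*6, 4))² = (67 - 1)² = 66² = 4356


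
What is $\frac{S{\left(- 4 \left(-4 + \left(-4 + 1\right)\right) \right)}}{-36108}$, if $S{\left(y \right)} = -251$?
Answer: $\frac{251}{36108} \approx 0.0069514$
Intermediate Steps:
$\frac{S{\left(- 4 \left(-4 + \left(-4 + 1\right)\right) \right)}}{-36108} = - \frac{251}{-36108} = \left(-251\right) \left(- \frac{1}{36108}\right) = \frac{251}{36108}$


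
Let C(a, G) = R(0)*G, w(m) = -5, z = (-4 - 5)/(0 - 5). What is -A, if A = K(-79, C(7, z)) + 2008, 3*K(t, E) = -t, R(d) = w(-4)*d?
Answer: -6103/3 ≈ -2034.3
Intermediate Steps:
z = 9/5 (z = -9/(-5) = -9*(-⅕) = 9/5 ≈ 1.8000)
R(d) = -5*d
C(a, G) = 0 (C(a, G) = (-5*0)*G = 0*G = 0)
K(t, E) = -t/3 (K(t, E) = (-t)/3 = -t/3)
A = 6103/3 (A = -⅓*(-79) + 2008 = 79/3 + 2008 = 6103/3 ≈ 2034.3)
-A = -1*6103/3 = -6103/3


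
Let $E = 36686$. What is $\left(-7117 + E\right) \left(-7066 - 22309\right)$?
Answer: $-868589375$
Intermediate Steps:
$\left(-7117 + E\right) \left(-7066 - 22309\right) = \left(-7117 + 36686\right) \left(-7066 - 22309\right) = 29569 \left(-29375\right) = -868589375$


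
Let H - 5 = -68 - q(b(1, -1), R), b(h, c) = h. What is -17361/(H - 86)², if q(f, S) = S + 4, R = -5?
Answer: -17361/21904 ≈ -0.79259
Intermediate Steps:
q(f, S) = 4 + S
H = -62 (H = 5 + (-68 - (4 - 5)) = 5 + (-68 - 1*(-1)) = 5 + (-68 + 1) = 5 - 67 = -62)
-17361/(H - 86)² = -17361/(-62 - 86)² = -17361/((-148)²) = -17361/21904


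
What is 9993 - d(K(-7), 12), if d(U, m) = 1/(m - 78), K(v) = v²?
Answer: 659539/66 ≈ 9993.0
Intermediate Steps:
d(U, m) = 1/(-78 + m)
9993 - d(K(-7), 12) = 9993 - 1/(-78 + 12) = 9993 - 1/(-66) = 9993 - 1*(-1/66) = 9993 + 1/66 = 659539/66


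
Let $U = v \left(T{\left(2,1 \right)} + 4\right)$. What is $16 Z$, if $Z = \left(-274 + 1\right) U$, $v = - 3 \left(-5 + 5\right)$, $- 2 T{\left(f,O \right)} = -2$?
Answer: $0$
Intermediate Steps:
$T{\left(f,O \right)} = 1$ ($T{\left(f,O \right)} = \left(- \frac{1}{2}\right) \left(-2\right) = 1$)
$v = 0$ ($v = \left(-3\right) 0 = 0$)
$U = 0$ ($U = 0 \left(1 + 4\right) = 0 \cdot 5 = 0$)
$Z = 0$ ($Z = \left(-274 + 1\right) 0 = \left(-273\right) 0 = 0$)
$16 Z = 16 \cdot 0 = 0$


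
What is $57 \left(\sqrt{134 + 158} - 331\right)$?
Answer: $-18867 + 114 \sqrt{73} \approx -17893.0$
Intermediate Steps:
$57 \left(\sqrt{134 + 158} - 331\right) = 57 \left(\sqrt{292} - 331\right) = 57 \left(2 \sqrt{73} - 331\right) = 57 \left(-331 + 2 \sqrt{73}\right) = -18867 + 114 \sqrt{73}$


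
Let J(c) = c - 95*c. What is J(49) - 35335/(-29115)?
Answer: -26813671/5823 ≈ -4604.8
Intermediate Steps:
J(c) = -94*c (J(c) = c - 95*c = -94*c)
J(49) - 35335/(-29115) = -94*49 - 35335/(-29115) = -4606 - 35335*(-1)/29115 = -4606 - 1*(-7067/5823) = -4606 + 7067/5823 = -26813671/5823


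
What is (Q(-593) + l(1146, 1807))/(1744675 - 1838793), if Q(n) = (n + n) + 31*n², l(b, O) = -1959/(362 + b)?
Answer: -16437097005/141929944 ≈ -115.81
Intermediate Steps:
Q(n) = 2*n + 31*n²
(Q(-593) + l(1146, 1807))/(1744675 - 1838793) = (-593*(2 + 31*(-593)) - 1959/(362 + 1146))/(1744675 - 1838793) = (-593*(2 - 18383) - 1959/1508)/(-94118) = (-593*(-18381) - 1959*1/1508)*(-1/94118) = (10899933 - 1959/1508)*(-1/94118) = (16437097005/1508)*(-1/94118) = -16437097005/141929944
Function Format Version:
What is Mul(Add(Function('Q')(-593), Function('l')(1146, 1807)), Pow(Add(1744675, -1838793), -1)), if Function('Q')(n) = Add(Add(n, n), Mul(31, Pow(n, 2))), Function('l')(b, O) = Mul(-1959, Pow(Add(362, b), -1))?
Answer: Rational(-16437097005, 141929944) ≈ -115.81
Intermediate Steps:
Function('Q')(n) = Add(Mul(2, n), Mul(31, Pow(n, 2)))
Mul(Add(Function('Q')(-593), Function('l')(1146, 1807)), Pow(Add(1744675, -1838793), -1)) = Mul(Add(Mul(-593, Add(2, Mul(31, -593))), Mul(-1959, Pow(Add(362, 1146), -1))), Pow(Add(1744675, -1838793), -1)) = Mul(Add(Mul(-593, Add(2, -18383)), Mul(-1959, Pow(1508, -1))), Pow(-94118, -1)) = Mul(Add(Mul(-593, -18381), Mul(-1959, Rational(1, 1508))), Rational(-1, 94118)) = Mul(Add(10899933, Rational(-1959, 1508)), Rational(-1, 94118)) = Mul(Rational(16437097005, 1508), Rational(-1, 94118)) = Rational(-16437097005, 141929944)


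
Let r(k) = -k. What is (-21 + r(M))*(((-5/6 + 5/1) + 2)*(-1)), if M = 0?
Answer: 259/2 ≈ 129.50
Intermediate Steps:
(-21 + r(M))*(((-5/6 + 5/1) + 2)*(-1)) = (-21 - 1*0)*(((-5/6 + 5/1) + 2)*(-1)) = (-21 + 0)*(((-5*1/6 + 5*1) + 2)*(-1)) = -21*((-5/6 + 5) + 2)*(-1) = -21*(25/6 + 2)*(-1) = -259*(-1)/2 = -21*(-37/6) = 259/2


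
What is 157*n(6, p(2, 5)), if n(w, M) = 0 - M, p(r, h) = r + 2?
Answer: -628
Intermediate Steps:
p(r, h) = 2 + r
n(w, M) = -M
157*n(6, p(2, 5)) = 157*(-(2 + 2)) = 157*(-1*4) = 157*(-4) = -628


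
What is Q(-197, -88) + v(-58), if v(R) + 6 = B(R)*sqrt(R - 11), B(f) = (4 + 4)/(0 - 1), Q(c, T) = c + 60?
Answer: -143 - 8*I*sqrt(69) ≈ -143.0 - 66.453*I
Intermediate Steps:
Q(c, T) = 60 + c
B(f) = -8 (B(f) = 8/(-1) = 8*(-1) = -8)
v(R) = -6 - 8*sqrt(-11 + R) (v(R) = -6 - 8*sqrt(R - 11) = -6 - 8*sqrt(-11 + R))
Q(-197, -88) + v(-58) = (60 - 197) + (-6 - 8*sqrt(-11 - 58)) = -137 + (-6 - 8*I*sqrt(69)) = -143 - 8*I*sqrt(69)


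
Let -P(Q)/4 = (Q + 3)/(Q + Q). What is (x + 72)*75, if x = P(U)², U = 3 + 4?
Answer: 294600/49 ≈ 6012.2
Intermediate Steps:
U = 7
P(Q) = -2*(3 + Q)/Q (P(Q) = -4*(Q + 3)/(Q + Q) = -4*(3 + Q)/(2*Q) = -4*(3 + Q)*1/(2*Q) = -2*(3 + Q)/Q)
x = 400/49 (x = (-2 - 6/7)² = (-20/7)² = 400/49 ≈ 8.1633)
(x + 72)*75 = (400/49 + 72)*75 = (3928/49)*75 = 294600/49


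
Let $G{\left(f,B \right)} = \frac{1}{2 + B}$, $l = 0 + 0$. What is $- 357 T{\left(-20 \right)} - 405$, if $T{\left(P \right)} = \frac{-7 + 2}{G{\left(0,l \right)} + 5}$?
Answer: $- \frac{885}{11} \approx -80.455$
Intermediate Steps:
$l = 0$
$T{\left(P \right)} = - \frac{10}{11}$ ($T{\left(P \right)} = \frac{-7 + 2}{\frac{1}{2 + 0} + 5} = - \frac{5}{\frac{1}{2} + 5} = - \frac{5}{\frac{11}{2}} = \left(-5\right) \frac{2}{11} = - \frac{10}{11}$)
$- 357 T{\left(-20 \right)} - 405 = \left(-357\right) \left(- \frac{10}{11}\right) - 405 = \frac{3570}{11} - 405 = - \frac{885}{11}$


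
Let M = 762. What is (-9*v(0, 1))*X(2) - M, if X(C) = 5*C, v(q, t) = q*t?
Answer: -762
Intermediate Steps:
(-9*v(0, 1))*X(2) - M = (-0)*(5*2) - 1*762 = -9*0*10 - 762 = 0*10 - 762 = 0 - 762 = -762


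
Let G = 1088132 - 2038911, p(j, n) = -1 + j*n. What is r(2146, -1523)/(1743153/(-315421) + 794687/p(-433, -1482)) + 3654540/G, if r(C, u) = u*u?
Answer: -446383878145918506076775/825208692968630002 ≈ -5.4093e+5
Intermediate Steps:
r(C, u) = u**2
G = -950779
r(2146, -1523)/(1743153/(-315421) + 794687/p(-433, -1482)) + 3654540/G = (-1523)**2/(1743153/(-315421) + 794687/(-1 - 433*(-1482))) + 3654540/(-950779) = 2319529/(1743153*(-1/315421) + 794687/(-1 + 641706)) + 3654540*(-1/950779) = 2319529/(-1743153/315421 + 794687/641705) - 3654540/950779 = 2319529/(-867929027638/202407232805) - 3654540/950779 = 2319529*(-202407232805/867929027638) - 3654540/950779 = -469489446300948845/867929027638 - 3654540/950779 = -446383878145918506076775/825208692968630002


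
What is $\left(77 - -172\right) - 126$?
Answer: $123$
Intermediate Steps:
$\left(77 - -172\right) - 126 = \left(77 + 172\right) - 126 = 249 - 126 = 123$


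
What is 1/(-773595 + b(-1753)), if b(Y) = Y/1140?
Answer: -1140/881900053 ≈ -1.2927e-6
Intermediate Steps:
b(Y) = Y/1140 (b(Y) = Y*(1/1140) = Y/1140)
1/(-773595 + b(-1753)) = 1/(-773595 + (1/1140)*(-1753)) = 1/(-773595 - 1753/1140) = 1/(-881900053/1140) = -1140/881900053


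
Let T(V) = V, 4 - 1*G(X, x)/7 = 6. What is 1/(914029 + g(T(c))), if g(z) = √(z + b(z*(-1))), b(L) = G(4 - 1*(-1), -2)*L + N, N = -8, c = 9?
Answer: 914029/835449012714 - √127/835449012714 ≈ 1.0940e-6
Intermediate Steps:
G(X, x) = -14 (G(X, x) = 28 - 7*6 = 28 - 42 = -14)
b(L) = -8 - 14*L (b(L) = -14*L - 8 = -8 - 14*L)
g(z) = √(-8 + 15*z) (g(z) = √(z + (-8 - 14*z*(-1))) = √(z + (-8 - (-14)*z)) = √(z + (-8 + 14*z)) = √(-8 + 15*z))
1/(914029 + g(T(c))) = 1/(914029 + √(-8 + 15*9)) = 1/(914029 + √(-8 + 135)) = 1/(914029 + √127)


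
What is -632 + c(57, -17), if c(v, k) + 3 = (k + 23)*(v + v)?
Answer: 49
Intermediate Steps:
c(v, k) = -3 + 2*v*(23 + k) (c(v, k) = -3 + (k + 23)*(v + v) = -3 + (23 + k)*(2*v) = -3 + 2*v*(23 + k))
-632 + c(57, -17) = -632 + (-3 + 46*57 + 2*(-17)*57) = -632 + (-3 + 2622 - 1938) = -632 + 681 = 49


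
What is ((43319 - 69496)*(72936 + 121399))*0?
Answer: 0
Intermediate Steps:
((43319 - 69496)*(72936 + 121399))*0 = -26177*194335*0 = -5087107295*0 = 0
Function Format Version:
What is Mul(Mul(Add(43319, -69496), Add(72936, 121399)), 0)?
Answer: 0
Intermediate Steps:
Mul(Mul(Add(43319, -69496), Add(72936, 121399)), 0) = Mul(Mul(-26177, 194335), 0) = Mul(-5087107295, 0) = 0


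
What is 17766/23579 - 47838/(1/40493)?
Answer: -45674978357820/23579 ≈ -1.9371e+9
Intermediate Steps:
17766/23579 - 47838/(1/40493) = 17766*(1/23579) - 47838/1/40493 = 17766/23579 - 47838*40493 = 17766/23579 - 1937104134 = -45674978357820/23579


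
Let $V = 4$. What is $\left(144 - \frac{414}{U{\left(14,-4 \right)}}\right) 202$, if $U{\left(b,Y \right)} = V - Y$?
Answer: $\frac{37269}{2} \approx 18635.0$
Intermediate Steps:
$U{\left(b,Y \right)} = 4 - Y$
$\left(144 - \frac{414}{U{\left(14,-4 \right)}}\right) 202 = \left(144 - \frac{414}{4 - -4}\right) 202 = \left(144 - \frac{414}{4 + 4}\right) 202 = \left(144 - \frac{414}{8}\right) 202 = \left(144 - \frac{207}{4}\right) 202 = \frac{369}{4} \cdot 202 = \frac{37269}{2}$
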